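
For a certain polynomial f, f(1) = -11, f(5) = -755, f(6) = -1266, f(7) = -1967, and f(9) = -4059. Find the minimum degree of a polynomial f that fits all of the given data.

Divided differences on the nodes 1, 5, 6, 7, 9:
  order 0: -11  -755  -1266  -1967  -4059
  order 1: -186  -511  -701  -1046
  order 2: -65  -95  -115
  order 3: -5  -5
  order 4: 0
The order-3 divided differences are all -5 (nonzero) and every higher order vanishes, so the data lies on a polynomial of degree exactly 3.

3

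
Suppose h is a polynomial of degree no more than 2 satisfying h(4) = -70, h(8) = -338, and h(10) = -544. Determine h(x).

Using the Lagrange interpolation formula with nodes 4, 8, 10:
  L_0(x) = (x - 8)(x - 10) / 24
  L_1(x) = (x - 4)(x - 10) / -8
  L_2(x) = (x - 4)(x - 8) / 12
Then h(x) = -70·L_0(x) - 338·L_1(x) - 544·L_2(x).
Expanding and collecting terms gives h(x) = -6x^2 + 5x + 6.
Check: h(8) = -338. ✓

h(x) = -6x^2 + 5x + 6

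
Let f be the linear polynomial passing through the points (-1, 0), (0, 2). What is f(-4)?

Write f(t) = at + b. Substituting each data point gives a linear system:
  -a + b = 0
  b = 2
Solving the system yields a = 2, b = 2.
So f(t) = 2t + 2.
Then f(-4) = -6.

-6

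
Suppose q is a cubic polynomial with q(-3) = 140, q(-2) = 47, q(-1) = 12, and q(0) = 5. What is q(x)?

q(x) = -5x^3 - x^2 - 3x + 5

Write q(x) = ax^3 + bx^2 + cx + d. Substituting each data point gives a linear system:
  -27a + 9b - 3c + d = 140
  -8a + 4b - 2c + d = 47
  -a + b - c + d = 12
  d = 5
Solving the system yields a = -5, b = -1, c = -3, d = 5.
So q(x) = -5x³ - x² - 3x + 5.
Check: q(-3) = 140. ✓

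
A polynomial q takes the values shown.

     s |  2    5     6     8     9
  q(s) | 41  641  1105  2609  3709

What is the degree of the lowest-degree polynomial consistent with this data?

3

Divided differences on the nodes 2, 5, 6, 8, 9:
  order 0: 41  641  1105  2609  3709
  order 1: 200  464  752  1100
  order 2: 66  96  116
  order 3: 5  5
  order 4: 0
The order-3 divided differences are all 5 (nonzero) and every higher order vanishes, so the data lies on a polynomial of degree exactly 3.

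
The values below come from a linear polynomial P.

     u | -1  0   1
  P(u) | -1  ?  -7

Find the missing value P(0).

The 2 known points determine the degree-1 polynomial uniquely.
Write P(u) = au + b. Substituting each data point gives a linear system:
  -a + b = -1
  a + b = -7
Solving the system yields a = -3, b = -4.
So P(u) = -3u - 4.
Then P(0) = -4.

-4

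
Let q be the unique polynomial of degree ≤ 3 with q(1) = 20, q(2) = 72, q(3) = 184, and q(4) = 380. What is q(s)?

q(s) = 4s^3 + 6s^2 + 6s + 4

Write q(s) = as^3 + bs^2 + cs + d. Substituting each data point gives a linear system:
  a + b + c + d = 20
  8a + 4b + 2c + d = 72
  27a + 9b + 3c + d = 184
  64a + 16b + 4c + d = 380
Solving the system yields a = 4, b = 6, c = 6, d = 4.
So q(s) = 4s^3 + 6s^2 + 6s + 4.
Check: q(2) = 72. ✓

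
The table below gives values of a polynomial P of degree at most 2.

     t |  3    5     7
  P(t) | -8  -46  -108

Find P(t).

P(t) = -3t^2 + 5t + 4

Write P(t) = at^2 + bt + c. Substituting each data point gives a linear system:
  9a + 3b + c = -8
  25a + 5b + c = -46
  49a + 7b + c = -108
Solving the system yields a = -3, b = 5, c = 4.
So P(t) = -3t^2 + 5t + 4.
Check: P(3) = -8. ✓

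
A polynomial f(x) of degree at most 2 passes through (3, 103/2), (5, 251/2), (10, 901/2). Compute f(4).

Write f(x) = ax^2 + bx + c. Substituting each data point gives a linear system:
  9a + 3b + c = 103/2
  25a + 5b + c = 251/2
  100a + 10b + c = 901/2
Solving the system yields a = 4, b = 5, c = 1/2.
So f(x) = 4x^2 + 5x + 1/2.
Then f(4) = 169/2.

169/2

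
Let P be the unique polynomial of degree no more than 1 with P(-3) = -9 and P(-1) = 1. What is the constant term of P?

Write P(x) = ax + b. Substituting each data point gives a linear system:
  -3a + b = -9
  -a + b = 1
Solving the system yields a = 5, b = 6.
So P(x) = 5x + 6.
The constant term is 6.

6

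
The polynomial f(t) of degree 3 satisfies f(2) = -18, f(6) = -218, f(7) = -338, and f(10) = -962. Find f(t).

Write f(t) = at^3 + bt^2 + ct + d. Substituting each data point gives a linear system:
  8a + 4b + 2c + d = -18
  216a + 36b + 6c + d = -218
  343a + 49b + 7c + d = -338
  1000a + 100b + 10c + d = -962
Solving the system yields a = -1, b = 1, c = -6, d = -2.
So f(t) = -t^3 + t^2 - 6t - 2.
Check: f(6) = -218. ✓

f(t) = -t^3 + t^2 - 6t - 2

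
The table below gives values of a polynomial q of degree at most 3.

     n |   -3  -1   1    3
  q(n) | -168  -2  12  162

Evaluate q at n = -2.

-48

Write q(n) = an^3 + bn^2 + cn + d. Substituting each data point gives a linear system:
  -27a + 9b - 3c + d = -168
  -a + b - c + d = -2
  a + b + c + d = 12
  27a + 9b + 3c + d = 162
Solving the system yields a = 6, b = -1, c = 1, d = 6.
So q(n) = 6n³ - n² + n + 6.
Then q(-2) = -48.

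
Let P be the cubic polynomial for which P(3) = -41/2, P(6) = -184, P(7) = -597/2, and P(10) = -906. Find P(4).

Using the Lagrange interpolation formula with nodes 3, 6, 7, 10:
  L_0(t) = (t - 6)(t - 7)(t - 10) / -84
  L_1(t) = (t - 3)(t - 7)(t - 10) / 12
  L_2(t) = (t - 3)(t - 6)(t - 10) / -12
  L_3(t) = (t - 3)(t - 6)(t - 7) / 84
Then P(t) = -41/2·L_0(t) - 184·L_1(t) - 597/2·L_2(t) - 906·L_3(t).
Expanding and collecting terms gives P(t) = -t^3 + t^2 - (1/2)t - 1.
Evaluating at t = 4: P(4) = -51.

-51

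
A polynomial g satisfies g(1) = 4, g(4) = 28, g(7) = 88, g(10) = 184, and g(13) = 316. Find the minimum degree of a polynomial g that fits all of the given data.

2

Forward differences of the values at t = 1, 4, 7, 10, 13:
  g  : 4  28  88  184  316
  Δ  : 24  60  96  132
  Δ^2: 36  36  36
  Δ^3: 0  0
  Δ^4: 0
The second differences are constant (36) and nonzero, while all higher differences vanish, so the minimal degree is 2.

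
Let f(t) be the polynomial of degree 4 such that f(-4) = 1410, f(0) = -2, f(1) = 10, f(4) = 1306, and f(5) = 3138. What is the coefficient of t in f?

Write f(t) = at^4 + bt^3 + ct^2 + dt + e. Substituting each data point gives a linear system:
  256a - 64b + 16c - 4d + e = 1410
  e = -2
  a + b + c + d + e = 10
  256a + 64b + 16c + 4d + e = 1306
  625a + 125b + 25c + 5d + e = 3138
Solving the system yields a = 5, b = -1, c = 5, d = 3, e = -2.
So f(t) = 5t⁴ - t³ + 5t² + 3t - 2.
The coefficient of t is 3.

3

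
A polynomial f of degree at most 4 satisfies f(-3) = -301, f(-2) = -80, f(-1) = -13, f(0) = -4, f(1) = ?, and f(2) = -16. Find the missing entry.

-5

The 5 known points determine the degree-4 polynomial uniquely.
Write f(n) = an^4 + bn^3 + cn^2 + dn + e. Substituting each data point gives a linear system:
  81a - 27b + 9c - 3d + e = -301
  16a - 8b + 4c - 2d + e = -80
  a - b + c - d + e = -13
  e = -4
  16a + 8b + 4c + 2d + e = -16
Solving the system yields a = -2, b = 4, c = -3, d = 0, e = -4.
So f(n) = -2n^4 + 4n^3 - 3n^2 - 4.
Then f(1) = -5.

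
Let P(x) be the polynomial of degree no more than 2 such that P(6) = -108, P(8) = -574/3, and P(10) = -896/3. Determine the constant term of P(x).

-2

Write P(x) = ax^2 + bx + c. Substituting each data point gives a linear system:
  36a + 6b + c = -108
  64a + 8b + c = -574/3
  100a + 10b + c = -896/3
Solving the system yields a = -3, b = 1/3, c = -2.
So P(x) = -3x^2 + (1/3)x - 2.
The constant term is -2.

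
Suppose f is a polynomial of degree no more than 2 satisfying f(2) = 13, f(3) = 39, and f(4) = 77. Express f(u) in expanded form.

Using the Lagrange interpolation formula with nodes 2, 3, 4:
  L_0(u) = (u - 3)(u - 4) / 2
  L_1(u) = (u - 2)(u - 4) / -1
  L_2(u) = (u - 2)(u - 3) / 2
Then f(u) = 13·L_0(u) + 39·L_1(u) + 77·L_2(u).
Expanding and collecting terms gives f(u) = 6u² - 4u - 3.
Check: f(4) = 77. ✓

f(u) = 6u^2 - 4u - 3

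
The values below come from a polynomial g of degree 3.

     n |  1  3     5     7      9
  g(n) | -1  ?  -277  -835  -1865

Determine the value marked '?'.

-47

On equispaced nodes a degree-3 polynomial has vanishing fourth forward difference, so
  g(1) - 4·g(3) + 6·g(5) - 4·g(7) + g(9) = 0.
Substituting the known values and solving for g(3):
  -4·g(3) = 188
  g(3) = -47.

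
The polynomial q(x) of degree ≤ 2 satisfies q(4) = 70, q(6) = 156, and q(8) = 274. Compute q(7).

211

Using the Lagrange interpolation formula with nodes 4, 6, 8:
  L_0(x) = (x - 6)(x - 8) / 8
  L_1(x) = (x - 4)(x - 8) / -4
  L_2(x) = (x - 4)(x - 6) / 8
Then q(x) = 70·L_0(x) + 156·L_1(x) + 274·L_2(x).
Expanding and collecting terms gives q(x) = 4x^2 + 3x - 6.
Evaluating at x = 7: q(7) = 211.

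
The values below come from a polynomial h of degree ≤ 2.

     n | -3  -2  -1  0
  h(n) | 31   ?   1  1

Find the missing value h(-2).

On equispaced nodes a degree-2 polynomial has vanishing third forward difference, so
  - h(-3) + 3·h(-2) - 3·h(-1) + h(0) = 0.
Substituting the known values and solving for h(-2):
  3·h(-2) = 33
  h(-2) = 11.

11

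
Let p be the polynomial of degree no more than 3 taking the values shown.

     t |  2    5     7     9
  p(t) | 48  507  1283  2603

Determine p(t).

p(t) = 3t^3 + 5t^2 + t + 2

Using the Lagrange interpolation formula with nodes 2, 5, 7, 9:
  L_0(t) = (t - 5)(t - 7)(t - 9) / -105
  L_1(t) = (t - 2)(t - 7)(t - 9) / 24
  L_2(t) = (t - 2)(t - 5)(t - 9) / -20
  L_3(t) = (t - 2)(t - 5)(t - 7) / 56
Then p(t) = 48·L_0(t) + 507·L_1(t) + 1283·L_2(t) + 2603·L_3(t).
Expanding and collecting terms gives p(t) = 3t³ + 5t² + t + 2.
Check: p(9) = 2603. ✓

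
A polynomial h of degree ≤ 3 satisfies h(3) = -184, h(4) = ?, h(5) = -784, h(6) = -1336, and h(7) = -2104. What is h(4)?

-412

On equispaced nodes a degree-3 polynomial has vanishing fourth forward difference, so
  h(3) - 4·h(4) + 6·h(5) - 4·h(6) + h(7) = 0.
Substituting the known values and solving for h(4):
  -4·h(4) = 1648
  h(4) = -412.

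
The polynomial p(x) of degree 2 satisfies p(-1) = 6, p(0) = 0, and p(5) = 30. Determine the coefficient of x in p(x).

Write p(x) = ax^2 + bx + c. Substituting each data point gives a linear system:
  a - b + c = 6
  c = 0
  25a + 5b + c = 30
Solving the system yields a = 2, b = -4, c = 0.
So p(x) = 2x² - 4x.
The coefficient of x is -4.

-4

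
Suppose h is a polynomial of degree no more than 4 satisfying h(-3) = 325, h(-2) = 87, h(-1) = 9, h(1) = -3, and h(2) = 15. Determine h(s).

Write h(s) = as^4 + bs^3 + cs^2 + ds + e. Substituting each data point gives a linear system:
  81a - 27b + 9c - 3d + e = 325
  16a - 8b + 4c - 2d + e = 87
  a - b + c - d + e = 9
  a + b + c + d + e = -3
  16a + 8b + 4c + 2d + e = 15
Solving the system yields a = 2, b = -4, c = 6, d = -2, e = -5.
So h(s) = 2s^4 - 4s^3 + 6s^2 - 2s - 5.
Check: h(-1) = 9. ✓

h(s) = 2s^4 - 4s^3 + 6s^2 - 2s - 5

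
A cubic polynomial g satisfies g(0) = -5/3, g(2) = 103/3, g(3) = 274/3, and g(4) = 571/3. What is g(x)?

Write g(x) = ax^3 + bx^2 + cx + d. Substituting each data point gives a linear system:
  d = -5/3
  8a + 4b + 2c + d = 103/3
  27a + 9b + 3c + d = 274/3
  64a + 16b + 4c + d = 571/3
Solving the system yields a = 2, b = 3, c = 4, d = -5/3.
So g(x) = 2x³ + 3x² + 4x - 5/3.
Check: g(2) = 103/3. ✓

g(x) = 2x^3 + 3x^2 + 4x - 5/3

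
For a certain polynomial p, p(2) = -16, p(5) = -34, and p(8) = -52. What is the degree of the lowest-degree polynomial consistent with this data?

1

Forward differences of the values at u = 2, 5, 8:
  p  : -16  -34  -52
  Δ  : -18  -18
  Δ^2: 0
The first differences are constant (-18) and nonzero, while all higher differences vanish, so the minimal degree is 1.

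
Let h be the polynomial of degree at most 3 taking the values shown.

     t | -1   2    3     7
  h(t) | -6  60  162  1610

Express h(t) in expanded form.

Write h(t) = at^3 + bt^2 + ct + d. Substituting each data point gives a linear system:
  -a + b - c + d = -6
  8a + 4b + 2c + d = 60
  27a + 9b + 3c + d = 162
  343a + 49b + 7c + d = 1610
Solving the system yields a = 4, b = 4, c = 6, d = 0.
So h(t) = 4t^3 + 4t^2 + 6t.
Check: h(-1) = -6. ✓

h(t) = 4t^3 + 4t^2 + 6t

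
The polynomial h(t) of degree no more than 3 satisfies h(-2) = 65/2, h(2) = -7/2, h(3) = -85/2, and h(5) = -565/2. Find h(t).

h(t) = -3t^3 + 3t^2 + 3t + 5/2

Write h(t) = at^3 + bt^2 + ct + d. Substituting each data point gives a linear system:
  -8a + 4b - 2c + d = 65/2
  8a + 4b + 2c + d = -7/2
  27a + 9b + 3c + d = -85/2
  125a + 25b + 5c + d = -565/2
Solving the system yields a = -3, b = 3, c = 3, d = 5/2.
So h(t) = -3t^3 + 3t^2 + 3t + 5/2.
Check: h(2) = -7/2. ✓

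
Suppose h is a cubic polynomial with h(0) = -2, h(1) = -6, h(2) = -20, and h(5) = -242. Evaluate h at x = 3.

-56

Write h(x) = ax^3 + bx^2 + cx + d. Substituting each data point gives a linear system:
  d = -2
  a + b + c + d = -6
  8a + 4b + 2c + d = -20
  125a + 25b + 5c + d = -242
Solving the system yields a = -2, b = 1, c = -3, d = -2.
So h(x) = -2x^3 + x^2 - 3x - 2.
Then h(3) = -56.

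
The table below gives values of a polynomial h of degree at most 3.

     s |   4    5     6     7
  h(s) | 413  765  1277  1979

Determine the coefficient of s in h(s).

2

Write h(s) = as^3 + bs^2 + cs + d. Substituting each data point gives a linear system:
  64a + 16b + 4c + d = 413
  125a + 25b + 5c + d = 765
  216a + 36b + 6c + d = 1277
  343a + 49b + 7c + d = 1979
Solving the system yields a = 5, b = 5, c = 2, d = 5.
So h(s) = 5s³ + 5s² + 2s + 5.
The coefficient of s is 2.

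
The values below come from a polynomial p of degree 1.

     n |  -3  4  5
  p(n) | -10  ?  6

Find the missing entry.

The 2 known points determine the degree-1 polynomial uniquely.
Write p(n) = an + b. Substituting each data point gives a linear system:
  -3a + b = -10
  5a + b = 6
Solving the system yields a = 2, b = -4.
So p(n) = 2n - 4.
Then p(4) = 4.

4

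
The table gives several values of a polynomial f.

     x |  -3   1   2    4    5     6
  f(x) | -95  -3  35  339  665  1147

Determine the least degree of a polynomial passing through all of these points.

3

Divided differences on the nodes -3, 1, 2, 4, 5, 6:
  order 0: -95  -3  35  339  665  1147
  order 1: 23  38  152  326  482
  order 2: 3  38  58  78
  order 3: 5  5  5
  order 4: 0  0
  order 5: 0
The order-3 divided differences are all 5 (nonzero) and every higher order vanishes, so the data lies on a polynomial of degree exactly 3.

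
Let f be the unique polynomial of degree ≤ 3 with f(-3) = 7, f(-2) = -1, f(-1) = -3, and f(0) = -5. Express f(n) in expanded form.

f(n) = -n^3 - 3n^2 - 4n - 5

Using the Lagrange interpolation formula with nodes -3, -2, -1, 0:
  L_0(n) = (n + 2)(n + 1)n / -6
  L_1(n) = (n + 3)(n + 1)n / 2
  L_2(n) = (n + 3)(n + 2)n / -2
  L_3(n) = (n + 3)(n + 2)(n + 1) / 6
Then f(n) = 7·L_0(n) - 1·L_1(n) - 3·L_2(n) - 5·L_3(n).
Expanding and collecting terms gives f(n) = -n^3 - 3n^2 - 4n - 5.
Check: f(-3) = 7. ✓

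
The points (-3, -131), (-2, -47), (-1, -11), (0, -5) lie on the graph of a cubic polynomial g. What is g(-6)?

Write g(n) = an^3 + bn^2 + cn + d. Substituting each data point gives a linear system:
  -27a + 9b - 3c + d = -131
  -8a + 4b - 2c + d = -47
  -a + b - c + d = -11
  d = -5
Solving the system yields a = 3, b = -6, c = -3, d = -5.
So g(n) = 3n^3 - 6n^2 - 3n - 5.
Then g(-6) = -851.

-851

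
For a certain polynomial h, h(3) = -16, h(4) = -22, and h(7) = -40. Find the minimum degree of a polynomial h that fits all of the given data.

1

Divided differences on the nodes 3, 4, 7:
  order 0: -16  -22  -40
  order 1: -6  -6
  order 2: 0
The order-1 divided differences are all -6 (nonzero) and every higher order vanishes, so the data lies on a polynomial of degree exactly 1.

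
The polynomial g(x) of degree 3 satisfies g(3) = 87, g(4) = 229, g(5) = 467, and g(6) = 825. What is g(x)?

Using the Lagrange interpolation formula with nodes 3, 4, 5, 6:
  L_0(x) = (x - 4)(x - 5)(x - 6) / -6
  L_1(x) = (x - 3)(x - 5)(x - 6) / 2
  L_2(x) = (x - 3)(x - 4)(x - 6) / -2
  L_3(x) = (x - 3)(x - 4)(x - 5) / 6
Then g(x) = 87·L_0(x) + 229·L_1(x) + 467·L_2(x) + 825·L_3(x).
Expanding and collecting terms gives g(x) = 4x^3 - 6x - 3.
Check: g(6) = 825. ✓

g(x) = 4x^3 - 6x - 3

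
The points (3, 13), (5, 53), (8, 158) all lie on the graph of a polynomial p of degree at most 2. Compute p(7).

Write p(u) = au^2 + bu + c. Substituting each data point gives a linear system:
  9a + 3b + c = 13
  25a + 5b + c = 53
  64a + 8b + c = 158
Solving the system yields a = 3, b = -4, c = -2.
So p(u) = 3u² - 4u - 2.
Then p(7) = 117.

117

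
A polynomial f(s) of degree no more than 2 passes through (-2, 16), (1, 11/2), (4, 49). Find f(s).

f(s) = 3s^2 - (1/2)s + 3

Write f(s) = as^2 + bs + c. Substituting each data point gives a linear system:
  4a - 2b + c = 16
  a + b + c = 11/2
  16a + 4b + c = 49
Solving the system yields a = 3, b = -1/2, c = 3.
So f(s) = 3s^2 - (1/2)s + 3.
Check: f(1) = 11/2. ✓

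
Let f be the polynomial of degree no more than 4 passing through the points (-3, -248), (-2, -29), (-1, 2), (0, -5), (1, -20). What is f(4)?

-1613

Using the Lagrange interpolation formula with nodes -3, -2, -1, 0, 1:
  L_0(t) = (t + 2)(t + 1)t(t - 1) / 24
  L_1(t) = (t + 3)(t + 1)t(t - 1) / -6
  L_2(t) = (t + 3)(t + 2)t(t - 1) / 4
  L_3(t) = (t + 3)(t + 2)(t + 1)(t - 1) / -6
  L_4(t) = (t + 3)(t + 2)(t + 1)t / 24
Then f(t) = -248·L_0(t) - 29·L_1(t) + 2·L_2(t) - 5·L_3(t) - 20·L_4(t).
Expanding and collecting terms gives f(t) = -5t^4 - 5t^3 + t^2 - 6t - 5.
Evaluating at t = 4: f(4) = -1613.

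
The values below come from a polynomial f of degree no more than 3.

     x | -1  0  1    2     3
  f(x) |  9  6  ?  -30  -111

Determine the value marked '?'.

1

The 4 known points determine the degree-3 polynomial uniquely.
Write f(x) = ax^3 + bx^2 + cx + d. Substituting each data point gives a linear system:
  -a + b - c + d = 9
  d = 6
  8a + 4b + 2c + d = -30
  27a + 9b + 3c + d = -111
Solving the system yields a = -4, b = -1, c = 0, d = 6.
So f(x) = -4x^3 - x^2 + 6.
Then f(1) = 1.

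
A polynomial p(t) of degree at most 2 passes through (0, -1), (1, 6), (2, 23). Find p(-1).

Forward differences of the values at t = 0, 1, 2:
  p  : -1  6  23
  Δ  : 7  17
  Δ^2: 10
The second differences are constant, confirming degree 2.
Interpolating (Newton forward form) and evaluating at t = -1 gives p(-1) = 2.

2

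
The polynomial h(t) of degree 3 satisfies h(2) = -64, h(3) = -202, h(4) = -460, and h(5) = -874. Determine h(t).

Using the Lagrange interpolation formula with nodes 2, 3, 4, 5:
  L_0(t) = (t - 3)(t - 4)(t - 5) / -6
  L_1(t) = (t - 2)(t - 4)(t - 5) / 2
  L_2(t) = (t - 2)(t - 3)(t - 5) / -2
  L_3(t) = (t - 2)(t - 3)(t - 4) / 6
Then h(t) = -64·L_0(t) - 202·L_1(t) - 460·L_2(t) - 874·L_3(t).
Expanding and collecting terms gives h(t) = -6t^3 - 6t^2 + 6t - 4.
Check: h(5) = -874. ✓

h(t) = -6t^3 - 6t^2 + 6t - 4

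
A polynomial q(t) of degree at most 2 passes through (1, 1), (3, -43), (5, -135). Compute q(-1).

Using the Lagrange interpolation formula with nodes 1, 3, 5:
  L_0(t) = (t - 3)(t - 5) / 8
  L_1(t) = (t - 1)(t - 5) / -4
  L_2(t) = (t - 1)(t - 3) / 8
Then q(t) = 1·L_0(t) - 43·L_1(t) - 135·L_2(t).
Expanding and collecting terms gives q(t) = -6t² + 2t + 5.
Evaluating at t = -1: q(-1) = -3.

-3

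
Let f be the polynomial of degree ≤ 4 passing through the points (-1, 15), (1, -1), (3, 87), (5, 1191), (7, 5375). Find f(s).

f(s) = 3s^4 - 5s^3 - 2s^2 - 3s + 6

Write f(s) = as^4 + bs^3 + cs^2 + ds + e. Substituting each data point gives a linear system:
  a - b + c - d + e = 15
  a + b + c + d + e = -1
  81a + 27b + 9c + 3d + e = 87
  625a + 125b + 25c + 5d + e = 1191
  2401a + 343b + 49c + 7d + e = 5375
Solving the system yields a = 3, b = -5, c = -2, d = -3, e = 6.
So f(s) = 3s^4 - 5s^3 - 2s^2 - 3s + 6.
Check: f(-1) = 15. ✓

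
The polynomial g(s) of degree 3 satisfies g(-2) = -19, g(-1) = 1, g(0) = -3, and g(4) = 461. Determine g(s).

Using the Lagrange interpolation formula with nodes -2, -1, 0, 4:
  L_0(s) = (s + 1)s(s - 4) / -12
  L_1(s) = (s + 2)s(s - 4) / 5
  L_2(s) = (s + 2)(s + 1)(s - 4) / -8
  L_3(s) = (s + 2)(s + 1)s / 120
Then g(s) = -19·L_0(s) + 1·L_1(s) - 3·L_2(s) + 461·L_3(s).
Expanding and collecting terms gives g(s) = 6s^3 + 6s^2 - 4s - 3.
Check: g(-1) = 1. ✓

g(s) = 6s^3 + 6s^2 - 4s - 3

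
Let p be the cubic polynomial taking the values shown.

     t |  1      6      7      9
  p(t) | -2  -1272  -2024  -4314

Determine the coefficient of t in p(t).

Write p(t) = at^3 + bt^2 + ct + d. Substituting each data point gives a linear system:
  a + b + c + d = -2
  216a + 36b + 6c + d = -1272
  343a + 49b + 7c + d = -2024
  729a + 81b + 9c + d = -4314
Solving the system yields a = -6, b = 1, c = -3, d = 6.
So p(t) = -6t^3 + t^2 - 3t + 6.
The coefficient of t is -3.

-3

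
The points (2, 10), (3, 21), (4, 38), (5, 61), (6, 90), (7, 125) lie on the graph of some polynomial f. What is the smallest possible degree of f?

2

Forward differences of the values at u = 2, 3, 4, 5, 6, 7:
  f  : 10  21  38  61  90  125
  Δ  : 11  17  23  29  35
  Δ^2: 6  6  6  6
  Δ^3: 0  0  0
  Δ^4: 0  0
  Δ^5: 0
The second differences are constant (6) and nonzero, while all higher differences vanish, so the minimal degree is 2.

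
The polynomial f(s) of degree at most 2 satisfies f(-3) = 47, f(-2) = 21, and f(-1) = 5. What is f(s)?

f(s) = 5s^2 - s - 1

Write f(s) = as^2 + bs + c. Substituting each data point gives a linear system:
  9a - 3b + c = 47
  4a - 2b + c = 21
  a - b + c = 5
Solving the system yields a = 5, b = -1, c = -1.
So f(s) = 5s² - s - 1.
Check: f(-3) = 47. ✓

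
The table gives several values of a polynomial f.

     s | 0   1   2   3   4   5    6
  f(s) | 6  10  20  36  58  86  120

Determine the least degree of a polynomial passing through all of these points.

Forward differences of the values at s = 0, 1, 2, 3, 4, 5, 6:
  f  : 6  10  20  36  58  86  120
  Δ  : 4  10  16  22  28  34
  Δ^2: 6  6  6  6  6
  Δ^3: 0  0  0  0
  Δ^4: 0  0  0
  Δ^5: 0  0
  Δ^6: 0
The second differences are constant (6) and nonzero, while all higher differences vanish, so the minimal degree is 2.

2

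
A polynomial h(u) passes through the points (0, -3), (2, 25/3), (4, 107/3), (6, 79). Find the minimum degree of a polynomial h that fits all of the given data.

Forward differences of the values at u = 0, 2, 4, 6:
  h  : -3  25/3  107/3  79
  Δ  : 34/3  82/3  130/3
  Δ^2: 16  16
  Δ^3: 0
The second differences are constant (16) and nonzero, while all higher differences vanish, so the minimal degree is 2.

2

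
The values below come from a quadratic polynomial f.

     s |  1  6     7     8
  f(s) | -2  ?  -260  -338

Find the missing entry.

The 3 known points determine the degree-2 polynomial uniquely.
Write f(s) = as^2 + bs + c. Substituting each data point gives a linear system:
  a + b + c = -2
  49a + 7b + c = -260
  64a + 8b + c = -338
Solving the system yields a = -5, b = -3, c = 6.
So f(s) = -5s^2 - 3s + 6.
Then f(6) = -192.

-192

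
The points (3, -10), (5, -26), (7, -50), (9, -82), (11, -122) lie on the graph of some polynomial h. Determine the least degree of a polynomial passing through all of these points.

Forward differences of the values at n = 3, 5, 7, 9, 11:
  h  : -10  -26  -50  -82  -122
  Δ  : -16  -24  -32  -40
  Δ^2: -8  -8  -8
  Δ^3: 0  0
  Δ^4: 0
The second differences are constant (-8) and nonzero, while all higher differences vanish, so the minimal degree is 2.

2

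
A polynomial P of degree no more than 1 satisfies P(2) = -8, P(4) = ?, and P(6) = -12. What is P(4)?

-10

The 2 known points determine the degree-1 polynomial uniquely.
Write P(t) = at + b. Substituting each data point gives a linear system:
  2a + b = -8
  6a + b = -12
Solving the system yields a = -1, b = -6.
So P(t) = -t - 6.
Then P(4) = -10.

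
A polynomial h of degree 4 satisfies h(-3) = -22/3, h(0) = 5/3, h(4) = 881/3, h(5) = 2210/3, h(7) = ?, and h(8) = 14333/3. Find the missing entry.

8468/3

The 5 known points determine the degree-4 polynomial uniquely.
Write h(u) = au^4 + bu^3 + cu^2 + du + e. Substituting each data point gives a linear system:
  81a - 27b + 9c - 3d + e = -22/3
  e = 5/3
  256a + 64b + 16c + 4d + e = 881/3
  625a + 125b + 25c + 5d + e = 2210/3
  4096a + 512b + 64c + 8d + e = 14333/3
Solving the system yields a = 1, b = 2, c = -5, d = -3, e = 5/3.
So h(u) = u^4 + 2u^3 - 5u^2 - 3u + 5/3.
Then h(7) = 8468/3.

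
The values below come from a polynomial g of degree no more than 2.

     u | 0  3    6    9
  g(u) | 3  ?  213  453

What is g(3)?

On equispaced nodes a degree-2 polynomial has vanishing third forward difference, so
  - g(0) + 3·g(3) - 3·g(6) + g(9) = 0.
Substituting the known values and solving for g(3):
  3·g(3) = 189
  g(3) = 63.

63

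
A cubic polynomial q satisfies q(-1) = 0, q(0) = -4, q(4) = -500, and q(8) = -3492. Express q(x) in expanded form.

Using the Lagrange interpolation formula with nodes -1, 0, 4, 8:
  L_0(x) = x(x - 4)(x - 8) / -45
  L_1(x) = (x + 1)(x - 4)(x - 8) / 32
  L_2(x) = (x + 1)x(x - 8) / -80
  L_3(x) = (x + 1)x(x - 4) / 288
Then q(x) = 0·L_0(x) - 4·L_1(x) - 500·L_2(x) - 3492·L_3(x).
Expanding and collecting terms gives q(x) = -6x³ - 6x² - 4x - 4.
Check: q(0) = -4. ✓

q(x) = -6x^3 - 6x^2 - 4x - 4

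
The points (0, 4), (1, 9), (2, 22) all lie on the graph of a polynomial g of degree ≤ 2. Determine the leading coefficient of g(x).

4

Write g(x) = ax^2 + bx + c. Substituting each data point gives a linear system:
  c = 4
  a + b + c = 9
  4a + 2b + c = 22
Solving the system yields a = 4, b = 1, c = 4.
So g(x) = 4x^2 + x + 4.
The leading coefficient is 4.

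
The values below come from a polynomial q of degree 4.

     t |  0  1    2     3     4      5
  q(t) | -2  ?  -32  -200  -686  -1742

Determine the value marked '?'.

The 5 known points determine the degree-4 polynomial uniquely.
Write q(t) = at^4 + bt^3 + ct^2 + dt + e. Substituting each data point gives a linear system:
  e = -2
  16a + 8b + 4c + 2d + e = -32
  81a + 27b + 9c + 3d + e = -200
  256a + 64b + 16c + 4d + e = -686
  625a + 125b + 25c + 5d + e = -1742
Solving the system yields a = -3, b = 0, c = 6, d = -3, e = -2.
So q(t) = -3t⁴ + 6t² - 3t - 2.
Then q(1) = -2.

-2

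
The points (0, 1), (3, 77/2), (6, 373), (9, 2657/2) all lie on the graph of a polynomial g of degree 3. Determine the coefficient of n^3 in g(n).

Write g(n) = an^3 + bn^2 + cn + d. Substituting each data point gives a linear system:
  d = 1
  27a + 9b + 3c + d = 77/2
  216a + 36b + 6c + d = 373
  729a + 81b + 9c + d = 2657/2
Solving the system yields a = 2, b = -3/2, c = -1, d = 1.
So g(n) = 2n^3 - (3/2)n^2 - n + 1.
The leading coefficient is 2.

2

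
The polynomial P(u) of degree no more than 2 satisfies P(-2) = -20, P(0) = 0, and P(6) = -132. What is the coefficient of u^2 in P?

Write P(u) = au^2 + bu + c. Substituting each data point gives a linear system:
  4a - 2b + c = -20
  c = 0
  36a + 6b + c = -132
Solving the system yields a = -4, b = 2, c = 0.
So P(u) = -4u^2 + 2u.
The leading coefficient is -4.

-4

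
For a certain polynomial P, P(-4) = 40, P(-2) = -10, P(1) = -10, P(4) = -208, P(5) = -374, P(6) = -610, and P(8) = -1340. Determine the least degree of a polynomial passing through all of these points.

3

Divided differences on the nodes -4, -2, 1, 4, 5, 6, 8:
  order 0: 40  -10  -10  -208  -374  -610  -1340
  order 1: -25  0  -66  -166  -236  -365
  order 2: 5  -11  -25  -35  -43
  order 3: -2  -2  -2  -2
  order 4: 0  0  0
  order 5: 0  0
  order 6: 0
The order-3 divided differences are all -2 (nonzero) and every higher order vanishes, so the data lies on a polynomial of degree exactly 3.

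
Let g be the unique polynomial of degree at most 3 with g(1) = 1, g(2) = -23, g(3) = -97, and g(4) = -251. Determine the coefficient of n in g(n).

Write g(n) = an^3 + bn^2 + cn + d. Substituting each data point gives a linear system:
  a + b + c + d = 1
  8a + 4b + 2c + d = -23
  27a + 9b + 3c + d = -97
  64a + 16b + 4c + d = -251
Solving the system yields a = -5, b = 5, c = -4, d = 5.
So g(n) = -5n³ + 5n² - 4n + 5.
The coefficient of n is -4.

-4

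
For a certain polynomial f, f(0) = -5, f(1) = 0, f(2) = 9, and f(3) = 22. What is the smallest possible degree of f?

Forward differences of the values at x = 0, 1, 2, 3:
  f  : -5  0  9  22
  Δ  : 5  9  13
  Δ^2: 4  4
  Δ^3: 0
The second differences are constant (4) and nonzero, while all higher differences vanish, so the minimal degree is 2.

2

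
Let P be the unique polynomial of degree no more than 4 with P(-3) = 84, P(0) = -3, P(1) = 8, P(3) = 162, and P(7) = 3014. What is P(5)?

892

Write P(s) = as^4 + bs^3 + cs^2 + ds + e. Substituting each data point gives a linear system:
  81a - 27b + 9c - 3d + e = 84
  e = -3
  a + b + c + d + e = 8
  81a + 27b + 9c + 3d + e = 162
  2401a + 343b + 49c + 7d + e = 3014
Solving the system yields a = 1, b = 1, c = 5, d = 4, e = -3.
So P(s) = s^4 + s^3 + 5s^2 + 4s - 3.
Then P(5) = 892.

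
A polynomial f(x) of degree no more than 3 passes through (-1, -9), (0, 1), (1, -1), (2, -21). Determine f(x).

Write f(x) = ax^3 + bx^2 + cx + d. Substituting each data point gives a linear system:
  -a + b - c + d = -9
  d = 1
  a + b + c + d = -1
  8a + 4b + 2c + d = -21
Solving the system yields a = -1, b = -6, c = 5, d = 1.
So f(x) = -x^3 - 6x^2 + 5x + 1.
Check: f(0) = 1. ✓

f(x) = -x^3 - 6x^2 + 5x + 1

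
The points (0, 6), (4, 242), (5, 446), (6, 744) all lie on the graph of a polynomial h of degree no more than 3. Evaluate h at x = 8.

1694

Write h(x) = ax^3 + bx^2 + cx + d. Substituting each data point gives a linear system:
  d = 6
  64a + 16b + 4c + d = 242
  125a + 25b + 5c + d = 446
  216a + 36b + 6c + d = 744
Solving the system yields a = 3, b = 2, c = 3, d = 6.
So h(x) = 3x^3 + 2x^2 + 3x + 6.
Then h(8) = 1694.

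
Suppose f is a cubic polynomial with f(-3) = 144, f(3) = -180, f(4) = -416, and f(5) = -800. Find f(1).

Write f(s) = as^3 + bs^2 + cs + d. Substituting each data point gives a linear system:
  -27a + 9b - 3c + d = 144
  27a + 9b + 3c + d = -180
  64a + 16b + 4c + d = -416
  125a + 25b + 5c + d = -800
Solving the system yields a = -6, b = -2, c = 0, d = 0.
So f(s) = -6s^3 - 2s^2.
Then f(1) = -8.

-8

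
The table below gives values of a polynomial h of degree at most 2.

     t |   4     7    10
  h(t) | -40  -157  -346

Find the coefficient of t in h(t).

Write h(t) = at^2 + bt + c. Substituting each data point gives a linear system:
  16a + 4b + c = -40
  49a + 7b + c = -157
  100a + 10b + c = -346
Solving the system yields a = -4, b = 5, c = 4.
So h(t) = -4t^2 + 5t + 4.
The coefficient of t is 5.

5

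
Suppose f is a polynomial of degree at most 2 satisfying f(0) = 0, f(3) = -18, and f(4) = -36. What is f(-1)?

-6

Write f(t) = at^2 + bt + c. Substituting each data point gives a linear system:
  c = 0
  9a + 3b + c = -18
  16a + 4b + c = -36
Solving the system yields a = -3, b = 3, c = 0.
So f(t) = -3t^2 + 3t.
Then f(-1) = -6.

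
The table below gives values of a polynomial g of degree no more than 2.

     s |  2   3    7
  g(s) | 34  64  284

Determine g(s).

g(s) = 5s^2 + 5s + 4

Write g(s) = as^2 + bs + c. Substituting each data point gives a linear system:
  4a + 2b + c = 34
  9a + 3b + c = 64
  49a + 7b + c = 284
Solving the system yields a = 5, b = 5, c = 4.
So g(s) = 5s^2 + 5s + 4.
Check: g(2) = 34. ✓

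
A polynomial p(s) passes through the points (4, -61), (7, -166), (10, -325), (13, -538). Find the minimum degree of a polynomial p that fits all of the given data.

Forward differences of the values at s = 4, 7, 10, 13:
  p  : -61  -166  -325  -538
  Δ  : -105  -159  -213
  Δ^2: -54  -54
  Δ^3: 0
The second differences are constant (-54) and nonzero, while all higher differences vanish, so the minimal degree is 2.

2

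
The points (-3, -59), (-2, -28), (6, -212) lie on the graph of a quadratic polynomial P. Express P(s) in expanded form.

P(s) = -6s^2 + s - 2

Using the Lagrange interpolation formula with nodes -3, -2, 6:
  L_0(s) = (s + 2)(s - 6) / 9
  L_1(s) = (s + 3)(s - 6) / -8
  L_2(s) = (s + 3)(s + 2) / 72
Then P(s) = -59·L_0(s) - 28·L_1(s) - 212·L_2(s).
Expanding and collecting terms gives P(s) = -6s^2 + s - 2.
Check: P(-2) = -28. ✓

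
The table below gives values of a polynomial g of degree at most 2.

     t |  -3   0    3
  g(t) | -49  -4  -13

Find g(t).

g(t) = -3t^2 + 6t - 4

Using the Lagrange interpolation formula with nodes -3, 0, 3:
  L_0(t) = t(t - 3) / 18
  L_1(t) = (t + 3)(t - 3) / -9
  L_2(t) = (t + 3)t / 18
Then g(t) = -49·L_0(t) - 4·L_1(t) - 13·L_2(t).
Expanding and collecting terms gives g(t) = -3t^2 + 6t - 4.
Check: g(3) = -13. ✓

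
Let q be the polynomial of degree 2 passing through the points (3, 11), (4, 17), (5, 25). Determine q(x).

q(x) = x^2 - x + 5

Write q(x) = ax^2 + bx + c. Substituting each data point gives a linear system:
  9a + 3b + c = 11
  16a + 4b + c = 17
  25a + 5b + c = 25
Solving the system yields a = 1, b = -1, c = 5.
So q(x) = x² - x + 5.
Check: q(5) = 25. ✓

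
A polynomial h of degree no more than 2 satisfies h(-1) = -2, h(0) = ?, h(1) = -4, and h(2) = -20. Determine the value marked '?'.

2

On equispaced nodes a degree-2 polynomial has vanishing third forward difference, so
  - h(-1) + 3·h(0) - 3·h(1) + h(2) = 0.
Substituting the known values and solving for h(0):
  3·h(0) = 6
  h(0) = 2.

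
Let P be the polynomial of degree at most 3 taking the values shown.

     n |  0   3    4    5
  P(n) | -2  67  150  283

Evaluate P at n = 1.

Write P(n) = an^3 + bn^2 + cn + d. Substituting each data point gives a linear system:
  d = -2
  27a + 9b + 3c + d = 67
  64a + 16b + 4c + d = 150
  125a + 25b + 5c + d = 283
Solving the system yields a = 2, b = 1, c = 2, d = -2.
So P(n) = 2n³ + n² + 2n - 2.
Then P(1) = 3.

3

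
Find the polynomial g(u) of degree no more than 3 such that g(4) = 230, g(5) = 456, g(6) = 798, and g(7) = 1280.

g(u) = 4u^3 - 2u^2 + 6

Write g(u) = au^3 + bu^2 + cu + d. Substituting each data point gives a linear system:
  64a + 16b + 4c + d = 230
  125a + 25b + 5c + d = 456
  216a + 36b + 6c + d = 798
  343a + 49b + 7c + d = 1280
Solving the system yields a = 4, b = -2, c = 0, d = 6.
So g(u) = 4u^3 - 2u^2 + 6.
Check: g(4) = 230. ✓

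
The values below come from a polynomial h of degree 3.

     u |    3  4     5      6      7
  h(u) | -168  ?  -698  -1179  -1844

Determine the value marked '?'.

On equispaced nodes a degree-3 polynomial has vanishing fourth forward difference, so
  h(3) - 4·h(4) + 6·h(5) - 4·h(6) + h(7) = 0.
Substituting the known values and solving for h(4):
  -4·h(4) = 1484
  h(4) = -371.

-371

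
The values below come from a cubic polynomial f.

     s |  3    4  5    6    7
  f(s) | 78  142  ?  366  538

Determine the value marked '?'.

236

On equispaced nodes a degree-3 polynomial has vanishing fourth forward difference, so
  f(3) - 4·f(4) + 6·f(5) - 4·f(6) + f(7) = 0.
Substituting the known values and solving for f(5):
  6·f(5) = 1416
  f(5) = 236.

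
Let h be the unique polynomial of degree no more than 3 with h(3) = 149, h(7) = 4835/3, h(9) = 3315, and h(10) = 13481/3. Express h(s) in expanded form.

Using the Lagrange interpolation formula with nodes 3, 7, 9, 10:
  L_0(s) = (s - 7)(s - 9)(s - 10) / -168
  L_1(s) = (s - 3)(s - 9)(s - 10) / 24
  L_2(s) = (s - 3)(s - 7)(s - 10) / -12
  L_3(s) = (s - 3)(s - 7)(s - 9) / 21
Then h(s) = 149·L_0(s) + 4835/3·L_1(s) + 3315·L_2(s) + 13481/3·L_3(s).
Expanding and collecting terms gives h(s) = 4s^3 + 5s^2 - (1/3)s - 3.
Check: h(9) = 3315. ✓

h(s) = 4s^3 + 5s^2 - (1/3)s - 3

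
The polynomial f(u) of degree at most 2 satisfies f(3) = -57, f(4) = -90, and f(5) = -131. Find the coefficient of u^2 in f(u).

Write f(u) = au^2 + bu + c. Substituting each data point gives a linear system:
  9a + 3b + c = -57
  16a + 4b + c = -90
  25a + 5b + c = -131
Solving the system yields a = -4, b = -5, c = -6.
So f(u) = -4u^2 - 5u - 6.
The leading coefficient is -4.

-4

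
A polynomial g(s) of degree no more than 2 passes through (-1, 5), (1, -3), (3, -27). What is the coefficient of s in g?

-4

Write g(s) = as^2 + bs + c. Substituting each data point gives a linear system:
  a - b + c = 5
  a + b + c = -3
  9a + 3b + c = -27
Solving the system yields a = -2, b = -4, c = 3.
So g(s) = -2s² - 4s + 3.
The coefficient of s is -4.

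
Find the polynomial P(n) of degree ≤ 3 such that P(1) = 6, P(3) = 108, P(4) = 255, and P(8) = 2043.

P(n) = 4n^3 - n + 3

Write P(n) = an^3 + bn^2 + cn + d. Substituting each data point gives a linear system:
  a + b + c + d = 6
  27a + 9b + 3c + d = 108
  64a + 16b + 4c + d = 255
  512a + 64b + 8c + d = 2043
Solving the system yields a = 4, b = 0, c = -1, d = 3.
So P(n) = 4n^3 - n + 3.
Check: P(8) = 2043. ✓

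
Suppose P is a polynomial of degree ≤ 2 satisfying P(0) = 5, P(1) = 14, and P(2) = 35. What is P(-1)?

8

Forward differences of the values at u = 0, 1, 2:
  P  : 5  14  35
  Δ  : 9  21
  Δ^2: 12
The second differences are constant, confirming degree 2.
Interpolating (Newton forward form) and evaluating at u = -1 gives P(-1) = 8.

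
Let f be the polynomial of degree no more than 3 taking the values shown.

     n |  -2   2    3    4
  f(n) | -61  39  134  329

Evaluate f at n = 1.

8

Write f(n) = an^3 + bn^2 + cn + d. Substituting each data point gives a linear system:
  -8a + 4b - 2c + d = -61
  8a + 4b + 2c + d = 39
  27a + 9b + 3c + d = 134
  64a + 16b + 4c + d = 329
Solving the system yields a = 6, b = -4, c = 1, d = 5.
So f(n) = 6n^3 - 4n^2 + n + 5.
Then f(1) = 8.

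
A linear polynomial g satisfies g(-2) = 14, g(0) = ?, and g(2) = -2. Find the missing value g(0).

6

On equispaced nodes a degree-1 polynomial has vanishing second forward difference, so
  g(-2) - 2·g(0) + g(2) = 0.
Substituting the known values and solving for g(0):
  -2·g(0) = -12
  g(0) = 6.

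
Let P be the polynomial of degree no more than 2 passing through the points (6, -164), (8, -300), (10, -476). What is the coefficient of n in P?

2

Write P(n) = an^2 + bn + c. Substituting each data point gives a linear system:
  36a + 6b + c = -164
  64a + 8b + c = -300
  100a + 10b + c = -476
Solving the system yields a = -5, b = 2, c = 4.
So P(n) = -5n^2 + 2n + 4.
The coefficient of n is 2.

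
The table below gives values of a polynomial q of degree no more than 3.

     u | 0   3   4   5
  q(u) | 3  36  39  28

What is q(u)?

q(u) = -u^3 + 5u^2 + 5u + 3

Write q(u) = au^3 + bu^2 + cu + d. Substituting each data point gives a linear system:
  d = 3
  27a + 9b + 3c + d = 36
  64a + 16b + 4c + d = 39
  125a + 25b + 5c + d = 28
Solving the system yields a = -1, b = 5, c = 5, d = 3.
So q(u) = -u^3 + 5u^2 + 5u + 3.
Check: q(5) = 28. ✓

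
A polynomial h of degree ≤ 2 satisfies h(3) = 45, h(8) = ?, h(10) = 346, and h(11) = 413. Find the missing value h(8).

The 3 known points determine the degree-2 polynomial uniquely.
Write h(x) = ax^2 + bx + c. Substituting each data point gives a linear system:
  9a + 3b + c = 45
  100a + 10b + c = 346
  121a + 11b + c = 413
Solving the system yields a = 3, b = 4, c = 6.
So h(x) = 3x^2 + 4x + 6.
Then h(8) = 230.

230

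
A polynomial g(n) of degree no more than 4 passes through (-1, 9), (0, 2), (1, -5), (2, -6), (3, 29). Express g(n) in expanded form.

Write g(n) = an^4 + bn^3 + cn^2 + dn + e. Substituting each data point gives a linear system:
  a - b + c - d + e = 9
  e = 2
  a + b + c + d + e = -5
  16a + 8b + 4c + 2d + e = -6
  81a + 27b + 9c + 3d + e = 29
Solving the system yields a = 1, b = -1, c = -1, d = -6, e = 2.
So g(n) = n^4 - n^3 - n^2 - 6n + 2.
Check: g(1) = -5. ✓

g(n) = n^4 - n^3 - n^2 - 6n + 2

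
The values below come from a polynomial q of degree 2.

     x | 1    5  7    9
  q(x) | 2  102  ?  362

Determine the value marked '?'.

The 3 known points determine the degree-2 polynomial uniquely.
Write q(x) = ax^2 + bx + c. Substituting each data point gives a linear system:
  a + b + c = 2
  25a + 5b + c = 102
  81a + 9b + c = 362
Solving the system yields a = 5, b = -5, c = 2.
So q(x) = 5x² - 5x + 2.
Then q(7) = 212.

212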